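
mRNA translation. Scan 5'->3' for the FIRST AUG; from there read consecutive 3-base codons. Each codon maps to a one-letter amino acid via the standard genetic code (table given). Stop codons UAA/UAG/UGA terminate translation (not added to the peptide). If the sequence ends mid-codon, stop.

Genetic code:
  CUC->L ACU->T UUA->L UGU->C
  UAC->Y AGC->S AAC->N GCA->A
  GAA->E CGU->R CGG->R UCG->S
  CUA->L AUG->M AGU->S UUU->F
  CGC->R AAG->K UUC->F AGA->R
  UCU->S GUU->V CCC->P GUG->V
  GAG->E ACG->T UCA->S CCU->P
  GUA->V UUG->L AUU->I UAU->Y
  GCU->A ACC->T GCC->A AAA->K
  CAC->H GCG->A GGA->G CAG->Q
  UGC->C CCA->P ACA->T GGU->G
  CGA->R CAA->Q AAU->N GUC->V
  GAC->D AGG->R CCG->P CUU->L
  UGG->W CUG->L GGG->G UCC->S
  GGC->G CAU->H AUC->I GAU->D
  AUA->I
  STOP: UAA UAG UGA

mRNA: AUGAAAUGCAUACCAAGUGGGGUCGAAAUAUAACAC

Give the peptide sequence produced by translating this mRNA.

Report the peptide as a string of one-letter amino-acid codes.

start AUG at pos 0
pos 0: AUG -> M; peptide=M
pos 3: AAA -> K; peptide=MK
pos 6: UGC -> C; peptide=MKC
pos 9: AUA -> I; peptide=MKCI
pos 12: CCA -> P; peptide=MKCIP
pos 15: AGU -> S; peptide=MKCIPS
pos 18: GGG -> G; peptide=MKCIPSG
pos 21: GUC -> V; peptide=MKCIPSGV
pos 24: GAA -> E; peptide=MKCIPSGVE
pos 27: AUA -> I; peptide=MKCIPSGVEI
pos 30: UAA -> STOP

Answer: MKCIPSGVEI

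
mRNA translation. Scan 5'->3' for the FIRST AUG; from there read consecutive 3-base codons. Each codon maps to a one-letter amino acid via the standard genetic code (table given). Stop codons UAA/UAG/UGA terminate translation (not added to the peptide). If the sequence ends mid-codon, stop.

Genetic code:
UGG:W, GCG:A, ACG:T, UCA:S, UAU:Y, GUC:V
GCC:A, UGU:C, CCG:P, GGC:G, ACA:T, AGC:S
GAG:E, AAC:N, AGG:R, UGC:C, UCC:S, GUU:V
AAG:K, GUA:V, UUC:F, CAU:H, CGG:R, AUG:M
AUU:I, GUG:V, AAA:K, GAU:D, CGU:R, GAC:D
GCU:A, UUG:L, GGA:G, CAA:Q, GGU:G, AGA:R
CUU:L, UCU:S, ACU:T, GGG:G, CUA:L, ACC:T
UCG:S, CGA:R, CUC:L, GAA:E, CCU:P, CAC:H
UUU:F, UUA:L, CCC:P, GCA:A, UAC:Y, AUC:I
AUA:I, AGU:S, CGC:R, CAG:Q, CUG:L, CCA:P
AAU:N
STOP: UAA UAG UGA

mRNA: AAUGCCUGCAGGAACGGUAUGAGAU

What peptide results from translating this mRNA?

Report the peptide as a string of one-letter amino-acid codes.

Answer: MPAGTV

Derivation:
start AUG at pos 1
pos 1: AUG -> M; peptide=M
pos 4: CCU -> P; peptide=MP
pos 7: GCA -> A; peptide=MPA
pos 10: GGA -> G; peptide=MPAG
pos 13: ACG -> T; peptide=MPAGT
pos 16: GUA -> V; peptide=MPAGTV
pos 19: UGA -> STOP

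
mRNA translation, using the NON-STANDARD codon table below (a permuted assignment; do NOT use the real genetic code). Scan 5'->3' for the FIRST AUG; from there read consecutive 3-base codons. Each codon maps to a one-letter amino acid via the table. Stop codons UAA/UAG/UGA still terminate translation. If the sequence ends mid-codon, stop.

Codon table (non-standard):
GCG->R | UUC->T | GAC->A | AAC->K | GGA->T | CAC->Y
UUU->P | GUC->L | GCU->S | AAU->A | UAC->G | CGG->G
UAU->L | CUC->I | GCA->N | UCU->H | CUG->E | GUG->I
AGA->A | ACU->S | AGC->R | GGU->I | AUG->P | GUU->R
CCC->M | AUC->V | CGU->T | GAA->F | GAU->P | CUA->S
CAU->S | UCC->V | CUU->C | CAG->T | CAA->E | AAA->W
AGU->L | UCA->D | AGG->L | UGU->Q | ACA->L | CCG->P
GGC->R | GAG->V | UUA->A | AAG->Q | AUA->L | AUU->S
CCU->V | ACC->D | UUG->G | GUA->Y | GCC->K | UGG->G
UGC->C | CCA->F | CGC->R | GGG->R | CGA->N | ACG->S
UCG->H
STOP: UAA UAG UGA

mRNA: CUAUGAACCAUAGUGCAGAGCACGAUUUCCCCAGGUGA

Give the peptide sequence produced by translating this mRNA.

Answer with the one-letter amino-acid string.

start AUG at pos 2
pos 2: AUG -> P; peptide=P
pos 5: AAC -> K; peptide=PK
pos 8: CAU -> S; peptide=PKS
pos 11: AGU -> L; peptide=PKSL
pos 14: GCA -> N; peptide=PKSLN
pos 17: GAG -> V; peptide=PKSLNV
pos 20: CAC -> Y; peptide=PKSLNVY
pos 23: GAU -> P; peptide=PKSLNVYP
pos 26: UUC -> T; peptide=PKSLNVYPT
pos 29: CCC -> M; peptide=PKSLNVYPTM
pos 32: AGG -> L; peptide=PKSLNVYPTML
pos 35: UGA -> STOP

Answer: PKSLNVYPTML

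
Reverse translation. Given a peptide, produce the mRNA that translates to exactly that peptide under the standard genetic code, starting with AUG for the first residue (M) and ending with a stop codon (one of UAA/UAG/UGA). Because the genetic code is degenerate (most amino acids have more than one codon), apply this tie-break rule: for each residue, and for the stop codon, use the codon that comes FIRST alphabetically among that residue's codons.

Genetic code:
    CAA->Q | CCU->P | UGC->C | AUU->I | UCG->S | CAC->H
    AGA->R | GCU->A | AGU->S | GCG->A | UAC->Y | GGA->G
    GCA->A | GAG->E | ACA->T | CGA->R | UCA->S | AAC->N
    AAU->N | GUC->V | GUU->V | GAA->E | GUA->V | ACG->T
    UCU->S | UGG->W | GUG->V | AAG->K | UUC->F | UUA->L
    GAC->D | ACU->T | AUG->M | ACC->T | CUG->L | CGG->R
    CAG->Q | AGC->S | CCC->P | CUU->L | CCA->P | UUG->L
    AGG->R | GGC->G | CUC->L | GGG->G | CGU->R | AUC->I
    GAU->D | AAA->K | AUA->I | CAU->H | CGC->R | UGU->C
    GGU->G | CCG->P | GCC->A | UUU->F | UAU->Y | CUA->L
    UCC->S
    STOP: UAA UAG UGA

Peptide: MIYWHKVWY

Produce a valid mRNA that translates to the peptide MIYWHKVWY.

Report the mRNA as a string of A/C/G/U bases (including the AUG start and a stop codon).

Answer: mRNA: AUGAUAUACUGGCACAAAGUAUGGUACUAA

Derivation:
residue 1: M -> AUG (start codon)
residue 2: I codons sorted = AUA,AUC,AUU -> pick first = AUA
residue 3: Y codons sorted = UAC,UAU -> pick first = UAC
residue 4: W -> UGG (only codon)
residue 5: H codons sorted = CAC,CAU -> pick first = CAC
residue 6: K codons sorted = AAA,AAG -> pick first = AAA
residue 7: V codons sorted = GUA,GUC,GUG,GUU -> pick first = GUA
residue 8: W -> UGG (only codon)
residue 9: Y codons sorted = UAC,UAU -> pick first = UAC
terminator: stop codons sorted = UAA,UAG,UGA -> pick first = UAA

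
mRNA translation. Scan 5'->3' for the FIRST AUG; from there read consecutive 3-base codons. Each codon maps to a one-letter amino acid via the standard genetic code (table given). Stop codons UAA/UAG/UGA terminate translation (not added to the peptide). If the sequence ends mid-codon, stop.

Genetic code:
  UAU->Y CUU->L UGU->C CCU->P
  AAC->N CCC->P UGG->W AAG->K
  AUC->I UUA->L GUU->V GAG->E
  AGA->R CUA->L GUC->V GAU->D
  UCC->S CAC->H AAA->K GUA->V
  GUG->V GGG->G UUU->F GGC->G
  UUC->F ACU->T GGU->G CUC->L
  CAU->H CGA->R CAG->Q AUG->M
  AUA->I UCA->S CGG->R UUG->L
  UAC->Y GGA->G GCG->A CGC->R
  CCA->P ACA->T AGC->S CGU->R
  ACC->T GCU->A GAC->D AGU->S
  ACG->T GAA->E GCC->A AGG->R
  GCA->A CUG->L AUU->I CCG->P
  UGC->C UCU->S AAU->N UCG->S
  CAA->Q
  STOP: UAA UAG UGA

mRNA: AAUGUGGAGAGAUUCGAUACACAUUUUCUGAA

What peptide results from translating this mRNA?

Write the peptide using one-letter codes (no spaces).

Answer: MWRDSIHIF

Derivation:
start AUG at pos 1
pos 1: AUG -> M; peptide=M
pos 4: UGG -> W; peptide=MW
pos 7: AGA -> R; peptide=MWR
pos 10: GAU -> D; peptide=MWRD
pos 13: UCG -> S; peptide=MWRDS
pos 16: AUA -> I; peptide=MWRDSI
pos 19: CAC -> H; peptide=MWRDSIH
pos 22: AUU -> I; peptide=MWRDSIHI
pos 25: UUC -> F; peptide=MWRDSIHIF
pos 28: UGA -> STOP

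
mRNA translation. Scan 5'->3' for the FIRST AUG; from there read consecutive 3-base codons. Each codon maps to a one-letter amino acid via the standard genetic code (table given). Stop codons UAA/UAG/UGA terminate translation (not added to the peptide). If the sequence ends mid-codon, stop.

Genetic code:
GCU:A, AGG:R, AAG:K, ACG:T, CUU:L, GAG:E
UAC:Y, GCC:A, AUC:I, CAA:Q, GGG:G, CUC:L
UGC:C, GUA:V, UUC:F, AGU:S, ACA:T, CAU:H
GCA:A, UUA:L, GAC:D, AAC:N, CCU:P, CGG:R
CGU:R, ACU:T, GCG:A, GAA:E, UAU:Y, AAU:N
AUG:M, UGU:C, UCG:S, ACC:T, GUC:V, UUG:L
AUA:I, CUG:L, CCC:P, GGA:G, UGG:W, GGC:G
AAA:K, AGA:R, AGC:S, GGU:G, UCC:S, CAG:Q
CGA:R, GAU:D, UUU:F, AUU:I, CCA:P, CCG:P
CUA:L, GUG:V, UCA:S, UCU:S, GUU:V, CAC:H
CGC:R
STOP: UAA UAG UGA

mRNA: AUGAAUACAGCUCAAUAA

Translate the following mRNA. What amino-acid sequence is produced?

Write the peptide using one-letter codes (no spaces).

Answer: MNTAQ

Derivation:
start AUG at pos 0
pos 0: AUG -> M; peptide=M
pos 3: AAU -> N; peptide=MN
pos 6: ACA -> T; peptide=MNT
pos 9: GCU -> A; peptide=MNTA
pos 12: CAA -> Q; peptide=MNTAQ
pos 15: UAA -> STOP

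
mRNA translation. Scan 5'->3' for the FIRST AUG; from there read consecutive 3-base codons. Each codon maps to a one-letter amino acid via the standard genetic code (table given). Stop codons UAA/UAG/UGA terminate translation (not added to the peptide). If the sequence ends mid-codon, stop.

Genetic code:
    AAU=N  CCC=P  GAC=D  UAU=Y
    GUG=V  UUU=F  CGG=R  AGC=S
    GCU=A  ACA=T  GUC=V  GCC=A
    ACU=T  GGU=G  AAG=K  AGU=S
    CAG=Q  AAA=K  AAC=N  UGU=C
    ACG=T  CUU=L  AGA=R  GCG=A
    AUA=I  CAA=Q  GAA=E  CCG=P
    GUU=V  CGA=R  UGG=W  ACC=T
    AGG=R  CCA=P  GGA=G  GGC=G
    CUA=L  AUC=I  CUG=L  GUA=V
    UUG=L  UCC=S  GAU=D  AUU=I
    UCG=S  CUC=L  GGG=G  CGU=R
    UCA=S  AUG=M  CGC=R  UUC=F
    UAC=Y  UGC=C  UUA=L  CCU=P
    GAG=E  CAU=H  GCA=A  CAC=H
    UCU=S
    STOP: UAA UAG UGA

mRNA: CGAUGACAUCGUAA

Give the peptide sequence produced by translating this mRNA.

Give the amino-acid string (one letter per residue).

Answer: MTS

Derivation:
start AUG at pos 2
pos 2: AUG -> M; peptide=M
pos 5: ACA -> T; peptide=MT
pos 8: UCG -> S; peptide=MTS
pos 11: UAA -> STOP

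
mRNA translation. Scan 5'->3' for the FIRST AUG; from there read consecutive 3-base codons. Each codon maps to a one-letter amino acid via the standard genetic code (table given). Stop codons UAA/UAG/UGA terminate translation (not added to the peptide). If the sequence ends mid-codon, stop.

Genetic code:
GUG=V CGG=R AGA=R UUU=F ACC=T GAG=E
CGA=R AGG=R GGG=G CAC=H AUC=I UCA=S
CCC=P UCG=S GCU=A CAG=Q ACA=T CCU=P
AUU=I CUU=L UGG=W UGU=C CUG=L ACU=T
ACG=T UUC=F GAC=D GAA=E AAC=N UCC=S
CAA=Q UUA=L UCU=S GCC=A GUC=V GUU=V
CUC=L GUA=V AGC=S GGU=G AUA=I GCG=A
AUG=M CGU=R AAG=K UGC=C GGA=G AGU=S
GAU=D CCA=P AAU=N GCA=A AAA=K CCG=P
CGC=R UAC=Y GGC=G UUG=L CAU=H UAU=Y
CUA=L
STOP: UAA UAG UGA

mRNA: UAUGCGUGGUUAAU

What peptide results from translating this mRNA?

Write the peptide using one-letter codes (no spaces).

start AUG at pos 1
pos 1: AUG -> M; peptide=M
pos 4: CGU -> R; peptide=MR
pos 7: GGU -> G; peptide=MRG
pos 10: UAA -> STOP

Answer: MRG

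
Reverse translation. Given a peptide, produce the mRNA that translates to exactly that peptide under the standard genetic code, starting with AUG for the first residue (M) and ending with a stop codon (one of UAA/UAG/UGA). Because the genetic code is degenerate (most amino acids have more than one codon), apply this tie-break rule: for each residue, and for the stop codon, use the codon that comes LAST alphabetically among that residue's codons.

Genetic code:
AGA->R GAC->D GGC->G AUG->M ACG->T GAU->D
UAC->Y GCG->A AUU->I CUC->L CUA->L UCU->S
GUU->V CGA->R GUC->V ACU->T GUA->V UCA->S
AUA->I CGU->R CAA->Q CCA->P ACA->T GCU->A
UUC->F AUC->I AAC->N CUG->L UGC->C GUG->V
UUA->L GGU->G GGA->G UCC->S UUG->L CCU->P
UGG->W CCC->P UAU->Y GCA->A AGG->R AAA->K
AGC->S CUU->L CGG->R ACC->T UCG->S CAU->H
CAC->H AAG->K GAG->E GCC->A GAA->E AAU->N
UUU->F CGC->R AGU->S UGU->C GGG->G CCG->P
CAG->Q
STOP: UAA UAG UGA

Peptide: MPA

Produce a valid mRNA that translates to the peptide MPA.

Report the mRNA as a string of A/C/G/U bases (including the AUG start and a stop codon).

Answer: mRNA: AUGCCUGCUUGA

Derivation:
residue 1: M -> AUG (start codon)
residue 2: P codons sorted = CCA,CCC,CCG,CCU -> pick last = CCU
residue 3: A codons sorted = GCA,GCC,GCG,GCU -> pick last = GCU
terminator: stop codons sorted = UAA,UAG,UGA -> pick last = UGA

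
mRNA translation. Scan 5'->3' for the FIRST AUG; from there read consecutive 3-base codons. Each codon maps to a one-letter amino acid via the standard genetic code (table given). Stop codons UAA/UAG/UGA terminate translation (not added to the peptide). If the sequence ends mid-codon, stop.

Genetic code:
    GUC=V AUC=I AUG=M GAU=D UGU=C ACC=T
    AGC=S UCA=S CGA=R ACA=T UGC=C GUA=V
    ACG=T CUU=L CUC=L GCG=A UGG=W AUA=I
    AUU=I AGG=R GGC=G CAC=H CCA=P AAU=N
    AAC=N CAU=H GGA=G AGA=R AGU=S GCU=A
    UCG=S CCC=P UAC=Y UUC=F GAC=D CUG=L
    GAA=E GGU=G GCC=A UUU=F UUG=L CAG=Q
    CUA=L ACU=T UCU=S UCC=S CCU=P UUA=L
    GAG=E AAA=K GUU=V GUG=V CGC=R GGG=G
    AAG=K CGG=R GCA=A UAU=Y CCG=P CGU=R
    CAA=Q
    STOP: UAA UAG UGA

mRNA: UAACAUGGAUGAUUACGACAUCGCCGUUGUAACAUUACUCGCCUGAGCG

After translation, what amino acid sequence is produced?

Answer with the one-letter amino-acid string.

start AUG at pos 4
pos 4: AUG -> M; peptide=M
pos 7: GAU -> D; peptide=MD
pos 10: GAU -> D; peptide=MDD
pos 13: UAC -> Y; peptide=MDDY
pos 16: GAC -> D; peptide=MDDYD
pos 19: AUC -> I; peptide=MDDYDI
pos 22: GCC -> A; peptide=MDDYDIA
pos 25: GUU -> V; peptide=MDDYDIAV
pos 28: GUA -> V; peptide=MDDYDIAVV
pos 31: ACA -> T; peptide=MDDYDIAVVT
pos 34: UUA -> L; peptide=MDDYDIAVVTL
pos 37: CUC -> L; peptide=MDDYDIAVVTLL
pos 40: GCC -> A; peptide=MDDYDIAVVTLLA
pos 43: UGA -> STOP

Answer: MDDYDIAVVTLLA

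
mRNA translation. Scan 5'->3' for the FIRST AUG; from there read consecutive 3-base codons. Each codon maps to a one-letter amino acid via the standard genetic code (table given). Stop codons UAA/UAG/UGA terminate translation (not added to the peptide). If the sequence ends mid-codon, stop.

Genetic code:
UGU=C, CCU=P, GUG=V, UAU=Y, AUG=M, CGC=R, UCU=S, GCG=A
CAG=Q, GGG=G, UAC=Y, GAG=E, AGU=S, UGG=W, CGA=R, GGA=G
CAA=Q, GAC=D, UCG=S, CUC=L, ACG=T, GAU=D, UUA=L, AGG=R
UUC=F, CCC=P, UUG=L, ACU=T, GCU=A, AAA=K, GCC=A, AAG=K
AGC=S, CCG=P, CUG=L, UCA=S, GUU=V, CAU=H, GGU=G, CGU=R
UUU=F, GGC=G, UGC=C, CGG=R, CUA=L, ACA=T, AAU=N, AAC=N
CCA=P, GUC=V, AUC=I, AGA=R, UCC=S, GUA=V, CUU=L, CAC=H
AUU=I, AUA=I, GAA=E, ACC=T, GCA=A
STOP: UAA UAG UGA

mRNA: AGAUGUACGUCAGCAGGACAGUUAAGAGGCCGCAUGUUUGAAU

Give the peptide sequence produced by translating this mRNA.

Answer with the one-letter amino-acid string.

start AUG at pos 2
pos 2: AUG -> M; peptide=M
pos 5: UAC -> Y; peptide=MY
pos 8: GUC -> V; peptide=MYV
pos 11: AGC -> S; peptide=MYVS
pos 14: AGG -> R; peptide=MYVSR
pos 17: ACA -> T; peptide=MYVSRT
pos 20: GUU -> V; peptide=MYVSRTV
pos 23: AAG -> K; peptide=MYVSRTVK
pos 26: AGG -> R; peptide=MYVSRTVKR
pos 29: CCG -> P; peptide=MYVSRTVKRP
pos 32: CAU -> H; peptide=MYVSRTVKRPH
pos 35: GUU -> V; peptide=MYVSRTVKRPHV
pos 38: UGA -> STOP

Answer: MYVSRTVKRPHV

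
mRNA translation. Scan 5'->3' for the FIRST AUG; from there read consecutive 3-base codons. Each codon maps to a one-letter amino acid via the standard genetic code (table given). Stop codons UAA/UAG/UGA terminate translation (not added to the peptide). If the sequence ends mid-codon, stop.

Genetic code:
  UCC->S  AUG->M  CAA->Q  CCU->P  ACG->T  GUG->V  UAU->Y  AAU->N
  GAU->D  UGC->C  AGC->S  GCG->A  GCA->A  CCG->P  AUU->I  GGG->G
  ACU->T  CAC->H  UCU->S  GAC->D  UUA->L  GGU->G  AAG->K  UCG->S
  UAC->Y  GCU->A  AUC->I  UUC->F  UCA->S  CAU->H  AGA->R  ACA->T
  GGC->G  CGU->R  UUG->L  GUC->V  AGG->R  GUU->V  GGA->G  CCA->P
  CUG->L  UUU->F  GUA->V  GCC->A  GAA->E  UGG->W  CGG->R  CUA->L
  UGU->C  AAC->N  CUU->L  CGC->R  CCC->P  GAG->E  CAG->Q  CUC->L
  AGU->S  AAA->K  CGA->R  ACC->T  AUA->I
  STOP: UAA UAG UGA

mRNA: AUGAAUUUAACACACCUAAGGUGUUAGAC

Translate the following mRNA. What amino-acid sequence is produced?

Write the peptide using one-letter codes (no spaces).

start AUG at pos 0
pos 0: AUG -> M; peptide=M
pos 3: AAU -> N; peptide=MN
pos 6: UUA -> L; peptide=MNL
pos 9: ACA -> T; peptide=MNLT
pos 12: CAC -> H; peptide=MNLTH
pos 15: CUA -> L; peptide=MNLTHL
pos 18: AGG -> R; peptide=MNLTHLR
pos 21: UGU -> C; peptide=MNLTHLRC
pos 24: UAG -> STOP

Answer: MNLTHLRC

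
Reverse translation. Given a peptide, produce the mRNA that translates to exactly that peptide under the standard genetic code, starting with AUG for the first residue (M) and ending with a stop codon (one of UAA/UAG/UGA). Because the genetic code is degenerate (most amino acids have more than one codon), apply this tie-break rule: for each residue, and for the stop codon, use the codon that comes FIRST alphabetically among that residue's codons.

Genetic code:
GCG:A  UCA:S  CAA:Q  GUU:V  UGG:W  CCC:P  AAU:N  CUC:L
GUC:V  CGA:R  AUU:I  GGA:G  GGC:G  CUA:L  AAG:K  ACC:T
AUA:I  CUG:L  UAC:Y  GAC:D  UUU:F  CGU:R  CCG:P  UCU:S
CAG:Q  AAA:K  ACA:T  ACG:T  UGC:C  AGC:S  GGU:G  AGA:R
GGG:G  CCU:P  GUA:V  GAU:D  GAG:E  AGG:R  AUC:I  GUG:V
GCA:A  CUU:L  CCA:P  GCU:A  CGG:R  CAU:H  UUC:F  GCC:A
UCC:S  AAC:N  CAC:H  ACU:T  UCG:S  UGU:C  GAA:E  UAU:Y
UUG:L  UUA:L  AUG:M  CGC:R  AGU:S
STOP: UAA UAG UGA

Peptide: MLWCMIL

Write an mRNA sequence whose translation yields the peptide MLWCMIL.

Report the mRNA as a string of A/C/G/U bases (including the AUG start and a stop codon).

residue 1: M -> AUG (start codon)
residue 2: L codons sorted = CUA,CUC,CUG,CUU,UUA,UUG -> pick first = CUA
residue 3: W -> UGG (only codon)
residue 4: C codons sorted = UGC,UGU -> pick first = UGC
residue 5: M -> AUG (only codon)
residue 6: I codons sorted = AUA,AUC,AUU -> pick first = AUA
residue 7: L codons sorted = CUA,CUC,CUG,CUU,UUA,UUG -> pick first = CUA
terminator: stop codons sorted = UAA,UAG,UGA -> pick first = UAA

Answer: mRNA: AUGCUAUGGUGCAUGAUACUAUAA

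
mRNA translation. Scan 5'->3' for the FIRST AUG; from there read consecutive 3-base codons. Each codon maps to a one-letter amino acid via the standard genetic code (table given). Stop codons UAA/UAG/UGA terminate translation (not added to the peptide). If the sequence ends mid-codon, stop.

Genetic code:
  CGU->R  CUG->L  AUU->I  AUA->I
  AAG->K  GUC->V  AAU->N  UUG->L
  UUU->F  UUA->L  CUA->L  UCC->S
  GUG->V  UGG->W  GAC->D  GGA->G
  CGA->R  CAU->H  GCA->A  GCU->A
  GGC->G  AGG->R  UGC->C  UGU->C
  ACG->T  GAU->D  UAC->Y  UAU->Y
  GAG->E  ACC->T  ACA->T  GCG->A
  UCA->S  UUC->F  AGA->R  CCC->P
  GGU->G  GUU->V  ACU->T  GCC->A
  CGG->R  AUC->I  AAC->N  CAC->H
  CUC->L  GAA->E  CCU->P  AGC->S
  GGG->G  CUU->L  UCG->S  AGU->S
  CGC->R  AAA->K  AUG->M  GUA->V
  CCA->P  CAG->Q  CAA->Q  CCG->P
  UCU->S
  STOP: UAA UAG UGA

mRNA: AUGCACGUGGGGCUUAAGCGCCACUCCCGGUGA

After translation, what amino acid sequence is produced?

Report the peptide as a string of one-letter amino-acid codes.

Answer: MHVGLKRHSR

Derivation:
start AUG at pos 0
pos 0: AUG -> M; peptide=M
pos 3: CAC -> H; peptide=MH
pos 6: GUG -> V; peptide=MHV
pos 9: GGG -> G; peptide=MHVG
pos 12: CUU -> L; peptide=MHVGL
pos 15: AAG -> K; peptide=MHVGLK
pos 18: CGC -> R; peptide=MHVGLKR
pos 21: CAC -> H; peptide=MHVGLKRH
pos 24: UCC -> S; peptide=MHVGLKRHS
pos 27: CGG -> R; peptide=MHVGLKRHSR
pos 30: UGA -> STOP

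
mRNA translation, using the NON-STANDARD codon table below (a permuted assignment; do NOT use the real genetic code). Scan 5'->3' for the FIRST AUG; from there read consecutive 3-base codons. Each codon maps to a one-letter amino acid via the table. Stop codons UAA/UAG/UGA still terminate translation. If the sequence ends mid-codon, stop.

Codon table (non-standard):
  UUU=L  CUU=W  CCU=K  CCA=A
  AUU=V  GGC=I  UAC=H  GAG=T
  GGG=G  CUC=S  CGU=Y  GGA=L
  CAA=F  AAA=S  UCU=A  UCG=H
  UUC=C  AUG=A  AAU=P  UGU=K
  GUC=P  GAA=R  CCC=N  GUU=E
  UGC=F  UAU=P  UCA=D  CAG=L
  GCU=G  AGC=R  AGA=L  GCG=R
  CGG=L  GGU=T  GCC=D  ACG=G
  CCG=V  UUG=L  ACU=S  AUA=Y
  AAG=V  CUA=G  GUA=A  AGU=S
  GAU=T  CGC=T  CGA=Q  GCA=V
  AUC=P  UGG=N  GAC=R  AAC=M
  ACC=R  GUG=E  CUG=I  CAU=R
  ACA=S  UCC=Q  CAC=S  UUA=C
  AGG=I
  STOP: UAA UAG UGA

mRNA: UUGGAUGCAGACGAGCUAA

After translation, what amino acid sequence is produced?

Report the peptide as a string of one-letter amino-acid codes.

Answer: ALGR

Derivation:
start AUG at pos 4
pos 4: AUG -> A; peptide=A
pos 7: CAG -> L; peptide=AL
pos 10: ACG -> G; peptide=ALG
pos 13: AGC -> R; peptide=ALGR
pos 16: UAA -> STOP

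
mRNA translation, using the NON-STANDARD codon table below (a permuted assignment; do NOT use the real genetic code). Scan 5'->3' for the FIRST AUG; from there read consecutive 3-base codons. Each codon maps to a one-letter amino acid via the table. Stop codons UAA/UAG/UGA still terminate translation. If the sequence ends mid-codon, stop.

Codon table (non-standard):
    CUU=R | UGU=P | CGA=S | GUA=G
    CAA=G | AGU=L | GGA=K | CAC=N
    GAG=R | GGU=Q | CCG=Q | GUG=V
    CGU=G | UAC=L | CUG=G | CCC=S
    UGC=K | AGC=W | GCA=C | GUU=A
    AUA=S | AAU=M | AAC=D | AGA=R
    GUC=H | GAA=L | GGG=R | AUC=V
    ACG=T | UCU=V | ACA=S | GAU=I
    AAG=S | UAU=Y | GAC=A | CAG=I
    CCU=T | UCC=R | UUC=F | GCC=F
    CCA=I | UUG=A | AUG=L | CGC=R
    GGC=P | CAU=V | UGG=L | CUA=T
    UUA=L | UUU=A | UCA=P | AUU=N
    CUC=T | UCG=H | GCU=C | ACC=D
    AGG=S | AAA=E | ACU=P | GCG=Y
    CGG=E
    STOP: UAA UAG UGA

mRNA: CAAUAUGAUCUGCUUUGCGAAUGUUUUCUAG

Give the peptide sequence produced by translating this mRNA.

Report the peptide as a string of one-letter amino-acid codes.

start AUG at pos 4
pos 4: AUG -> L; peptide=L
pos 7: AUC -> V; peptide=LV
pos 10: UGC -> K; peptide=LVK
pos 13: UUU -> A; peptide=LVKA
pos 16: GCG -> Y; peptide=LVKAY
pos 19: AAU -> M; peptide=LVKAYM
pos 22: GUU -> A; peptide=LVKAYMA
pos 25: UUC -> F; peptide=LVKAYMAF
pos 28: UAG -> STOP

Answer: LVKAYMAF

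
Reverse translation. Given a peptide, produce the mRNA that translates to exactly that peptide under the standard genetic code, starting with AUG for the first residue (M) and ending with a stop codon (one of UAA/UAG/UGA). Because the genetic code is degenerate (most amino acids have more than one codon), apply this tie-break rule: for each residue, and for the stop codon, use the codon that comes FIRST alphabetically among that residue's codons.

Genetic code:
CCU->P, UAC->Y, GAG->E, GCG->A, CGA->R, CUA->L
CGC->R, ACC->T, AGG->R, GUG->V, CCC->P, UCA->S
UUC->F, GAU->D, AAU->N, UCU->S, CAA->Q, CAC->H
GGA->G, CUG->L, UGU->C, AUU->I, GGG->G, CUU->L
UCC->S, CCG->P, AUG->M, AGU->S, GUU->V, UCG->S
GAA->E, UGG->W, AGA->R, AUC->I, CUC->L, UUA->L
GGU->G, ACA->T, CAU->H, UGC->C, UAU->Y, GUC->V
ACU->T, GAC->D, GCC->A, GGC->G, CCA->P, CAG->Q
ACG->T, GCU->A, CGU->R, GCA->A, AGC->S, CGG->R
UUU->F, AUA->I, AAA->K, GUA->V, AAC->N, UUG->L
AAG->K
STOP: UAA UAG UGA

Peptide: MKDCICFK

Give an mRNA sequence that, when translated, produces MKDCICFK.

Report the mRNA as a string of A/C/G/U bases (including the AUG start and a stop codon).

Answer: mRNA: AUGAAAGACUGCAUAUGCUUCAAAUAA

Derivation:
residue 1: M -> AUG (start codon)
residue 2: K codons sorted = AAA,AAG -> pick first = AAA
residue 3: D codons sorted = GAC,GAU -> pick first = GAC
residue 4: C codons sorted = UGC,UGU -> pick first = UGC
residue 5: I codons sorted = AUA,AUC,AUU -> pick first = AUA
residue 6: C codons sorted = UGC,UGU -> pick first = UGC
residue 7: F codons sorted = UUC,UUU -> pick first = UUC
residue 8: K codons sorted = AAA,AAG -> pick first = AAA
terminator: stop codons sorted = UAA,UAG,UGA -> pick first = UAA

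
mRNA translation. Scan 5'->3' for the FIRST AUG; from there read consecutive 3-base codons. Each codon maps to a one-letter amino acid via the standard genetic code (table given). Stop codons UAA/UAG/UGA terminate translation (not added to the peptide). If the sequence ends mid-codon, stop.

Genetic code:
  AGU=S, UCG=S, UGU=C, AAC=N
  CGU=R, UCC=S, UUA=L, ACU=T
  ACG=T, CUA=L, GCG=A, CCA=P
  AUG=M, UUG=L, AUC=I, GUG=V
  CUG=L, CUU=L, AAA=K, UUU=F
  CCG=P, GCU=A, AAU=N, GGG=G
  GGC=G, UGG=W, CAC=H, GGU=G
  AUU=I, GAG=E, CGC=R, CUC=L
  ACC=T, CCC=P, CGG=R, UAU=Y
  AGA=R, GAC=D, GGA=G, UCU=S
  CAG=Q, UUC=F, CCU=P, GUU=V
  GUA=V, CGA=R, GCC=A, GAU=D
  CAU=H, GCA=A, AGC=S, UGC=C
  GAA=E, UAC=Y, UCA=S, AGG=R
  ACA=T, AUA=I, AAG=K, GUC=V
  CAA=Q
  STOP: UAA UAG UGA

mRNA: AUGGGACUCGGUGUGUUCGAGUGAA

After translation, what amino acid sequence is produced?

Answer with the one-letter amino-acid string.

Answer: MGLGVFE

Derivation:
start AUG at pos 0
pos 0: AUG -> M; peptide=M
pos 3: GGA -> G; peptide=MG
pos 6: CUC -> L; peptide=MGL
pos 9: GGU -> G; peptide=MGLG
pos 12: GUG -> V; peptide=MGLGV
pos 15: UUC -> F; peptide=MGLGVF
pos 18: GAG -> E; peptide=MGLGVFE
pos 21: UGA -> STOP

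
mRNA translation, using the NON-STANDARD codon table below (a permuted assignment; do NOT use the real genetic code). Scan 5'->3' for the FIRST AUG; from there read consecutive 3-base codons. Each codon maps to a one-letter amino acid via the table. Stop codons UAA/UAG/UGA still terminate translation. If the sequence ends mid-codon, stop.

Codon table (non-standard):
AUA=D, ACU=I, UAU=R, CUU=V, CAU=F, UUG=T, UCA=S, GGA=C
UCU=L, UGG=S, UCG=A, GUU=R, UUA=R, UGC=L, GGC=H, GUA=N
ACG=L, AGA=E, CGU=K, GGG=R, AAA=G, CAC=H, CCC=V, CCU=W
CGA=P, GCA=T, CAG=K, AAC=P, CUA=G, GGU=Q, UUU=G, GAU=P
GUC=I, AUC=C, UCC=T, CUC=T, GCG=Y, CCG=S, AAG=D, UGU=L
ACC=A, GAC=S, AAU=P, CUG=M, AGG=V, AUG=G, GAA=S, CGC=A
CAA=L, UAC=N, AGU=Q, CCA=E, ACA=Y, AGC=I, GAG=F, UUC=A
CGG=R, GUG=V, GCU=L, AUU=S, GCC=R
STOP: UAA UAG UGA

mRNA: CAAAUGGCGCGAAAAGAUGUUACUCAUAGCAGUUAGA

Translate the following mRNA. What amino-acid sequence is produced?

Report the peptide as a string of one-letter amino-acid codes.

Answer: GYPGPRIFIQ

Derivation:
start AUG at pos 3
pos 3: AUG -> G; peptide=G
pos 6: GCG -> Y; peptide=GY
pos 9: CGA -> P; peptide=GYP
pos 12: AAA -> G; peptide=GYPG
pos 15: GAU -> P; peptide=GYPGP
pos 18: GUU -> R; peptide=GYPGPR
pos 21: ACU -> I; peptide=GYPGPRI
pos 24: CAU -> F; peptide=GYPGPRIF
pos 27: AGC -> I; peptide=GYPGPRIFI
pos 30: AGU -> Q; peptide=GYPGPRIFIQ
pos 33: UAG -> STOP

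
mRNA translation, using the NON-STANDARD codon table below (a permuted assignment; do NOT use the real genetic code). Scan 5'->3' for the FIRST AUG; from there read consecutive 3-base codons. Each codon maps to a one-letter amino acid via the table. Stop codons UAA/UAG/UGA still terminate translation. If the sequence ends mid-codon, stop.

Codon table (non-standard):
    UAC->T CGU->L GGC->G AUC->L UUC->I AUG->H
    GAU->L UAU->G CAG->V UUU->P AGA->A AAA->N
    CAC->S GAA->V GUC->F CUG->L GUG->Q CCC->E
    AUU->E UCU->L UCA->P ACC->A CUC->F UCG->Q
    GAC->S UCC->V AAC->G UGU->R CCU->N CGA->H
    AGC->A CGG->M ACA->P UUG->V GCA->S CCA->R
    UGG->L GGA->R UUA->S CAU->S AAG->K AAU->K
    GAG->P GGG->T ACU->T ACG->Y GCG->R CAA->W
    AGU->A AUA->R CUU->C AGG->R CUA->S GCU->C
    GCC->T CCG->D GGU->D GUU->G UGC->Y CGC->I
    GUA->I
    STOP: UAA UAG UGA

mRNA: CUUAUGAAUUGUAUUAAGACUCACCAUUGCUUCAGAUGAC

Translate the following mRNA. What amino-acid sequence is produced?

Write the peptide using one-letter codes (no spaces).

Answer: HKREKTSSYIA

Derivation:
start AUG at pos 3
pos 3: AUG -> H; peptide=H
pos 6: AAU -> K; peptide=HK
pos 9: UGU -> R; peptide=HKR
pos 12: AUU -> E; peptide=HKRE
pos 15: AAG -> K; peptide=HKREK
pos 18: ACU -> T; peptide=HKREKT
pos 21: CAC -> S; peptide=HKREKTS
pos 24: CAU -> S; peptide=HKREKTSS
pos 27: UGC -> Y; peptide=HKREKTSSY
pos 30: UUC -> I; peptide=HKREKTSSYI
pos 33: AGA -> A; peptide=HKREKTSSYIA
pos 36: UGA -> STOP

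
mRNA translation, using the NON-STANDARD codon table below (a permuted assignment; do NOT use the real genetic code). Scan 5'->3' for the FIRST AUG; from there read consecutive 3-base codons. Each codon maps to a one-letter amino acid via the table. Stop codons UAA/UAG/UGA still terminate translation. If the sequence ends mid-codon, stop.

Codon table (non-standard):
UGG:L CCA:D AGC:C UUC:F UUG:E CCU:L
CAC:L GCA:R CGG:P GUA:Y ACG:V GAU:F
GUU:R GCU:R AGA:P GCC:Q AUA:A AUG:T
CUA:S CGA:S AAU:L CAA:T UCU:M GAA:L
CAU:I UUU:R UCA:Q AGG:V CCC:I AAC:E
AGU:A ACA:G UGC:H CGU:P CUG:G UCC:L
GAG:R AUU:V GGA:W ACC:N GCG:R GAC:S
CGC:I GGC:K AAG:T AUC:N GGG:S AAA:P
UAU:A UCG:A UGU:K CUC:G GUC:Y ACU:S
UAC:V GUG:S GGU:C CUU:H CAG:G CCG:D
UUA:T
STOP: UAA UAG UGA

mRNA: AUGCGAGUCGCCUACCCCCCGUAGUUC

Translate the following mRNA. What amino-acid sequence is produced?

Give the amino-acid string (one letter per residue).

start AUG at pos 0
pos 0: AUG -> T; peptide=T
pos 3: CGA -> S; peptide=TS
pos 6: GUC -> Y; peptide=TSY
pos 9: GCC -> Q; peptide=TSYQ
pos 12: UAC -> V; peptide=TSYQV
pos 15: CCC -> I; peptide=TSYQVI
pos 18: CCG -> D; peptide=TSYQVID
pos 21: UAG -> STOP

Answer: TSYQVID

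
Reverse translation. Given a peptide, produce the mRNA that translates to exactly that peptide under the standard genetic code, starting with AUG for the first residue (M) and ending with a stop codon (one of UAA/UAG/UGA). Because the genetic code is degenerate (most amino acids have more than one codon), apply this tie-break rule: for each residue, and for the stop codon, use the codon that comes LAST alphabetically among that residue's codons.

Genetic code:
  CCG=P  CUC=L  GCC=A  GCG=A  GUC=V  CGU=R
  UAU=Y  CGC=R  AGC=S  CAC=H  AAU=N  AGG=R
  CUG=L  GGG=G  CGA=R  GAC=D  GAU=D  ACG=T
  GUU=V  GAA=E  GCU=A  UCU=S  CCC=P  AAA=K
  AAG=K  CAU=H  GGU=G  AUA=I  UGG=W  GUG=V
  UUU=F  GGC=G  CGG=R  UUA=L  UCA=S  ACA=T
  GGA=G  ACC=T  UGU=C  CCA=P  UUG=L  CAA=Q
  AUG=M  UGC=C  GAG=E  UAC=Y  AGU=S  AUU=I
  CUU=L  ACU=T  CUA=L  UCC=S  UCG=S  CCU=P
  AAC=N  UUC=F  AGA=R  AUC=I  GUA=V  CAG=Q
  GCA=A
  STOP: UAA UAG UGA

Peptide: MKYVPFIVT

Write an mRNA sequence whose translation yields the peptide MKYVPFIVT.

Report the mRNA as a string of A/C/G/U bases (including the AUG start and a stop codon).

residue 1: M -> AUG (start codon)
residue 2: K codons sorted = AAA,AAG -> pick last = AAG
residue 3: Y codons sorted = UAC,UAU -> pick last = UAU
residue 4: V codons sorted = GUA,GUC,GUG,GUU -> pick last = GUU
residue 5: P codons sorted = CCA,CCC,CCG,CCU -> pick last = CCU
residue 6: F codons sorted = UUC,UUU -> pick last = UUU
residue 7: I codons sorted = AUA,AUC,AUU -> pick last = AUU
residue 8: V codons sorted = GUA,GUC,GUG,GUU -> pick last = GUU
residue 9: T codons sorted = ACA,ACC,ACG,ACU -> pick last = ACU
terminator: stop codons sorted = UAA,UAG,UGA -> pick last = UGA

Answer: mRNA: AUGAAGUAUGUUCCUUUUAUUGUUACUUGA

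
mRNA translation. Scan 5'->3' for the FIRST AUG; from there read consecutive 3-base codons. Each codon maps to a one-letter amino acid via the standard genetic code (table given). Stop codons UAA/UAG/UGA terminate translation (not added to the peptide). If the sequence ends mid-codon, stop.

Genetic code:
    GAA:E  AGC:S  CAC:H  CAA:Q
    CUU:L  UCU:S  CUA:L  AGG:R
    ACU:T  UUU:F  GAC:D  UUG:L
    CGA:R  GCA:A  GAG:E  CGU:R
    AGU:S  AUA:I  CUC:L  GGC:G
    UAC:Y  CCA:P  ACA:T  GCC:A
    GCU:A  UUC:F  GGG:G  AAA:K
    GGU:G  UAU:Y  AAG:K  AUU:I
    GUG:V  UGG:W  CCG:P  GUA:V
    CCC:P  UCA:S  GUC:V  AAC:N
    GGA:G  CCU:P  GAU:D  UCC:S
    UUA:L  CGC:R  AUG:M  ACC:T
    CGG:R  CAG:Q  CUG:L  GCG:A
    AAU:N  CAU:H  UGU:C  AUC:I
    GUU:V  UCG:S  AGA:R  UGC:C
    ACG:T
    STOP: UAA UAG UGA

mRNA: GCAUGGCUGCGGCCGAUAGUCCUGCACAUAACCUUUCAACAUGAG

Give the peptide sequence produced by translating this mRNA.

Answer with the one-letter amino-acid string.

Answer: MAAADSPAHNLST

Derivation:
start AUG at pos 2
pos 2: AUG -> M; peptide=M
pos 5: GCU -> A; peptide=MA
pos 8: GCG -> A; peptide=MAA
pos 11: GCC -> A; peptide=MAAA
pos 14: GAU -> D; peptide=MAAAD
pos 17: AGU -> S; peptide=MAAADS
pos 20: CCU -> P; peptide=MAAADSP
pos 23: GCA -> A; peptide=MAAADSPA
pos 26: CAU -> H; peptide=MAAADSPAH
pos 29: AAC -> N; peptide=MAAADSPAHN
pos 32: CUU -> L; peptide=MAAADSPAHNL
pos 35: UCA -> S; peptide=MAAADSPAHNLS
pos 38: ACA -> T; peptide=MAAADSPAHNLST
pos 41: UGA -> STOP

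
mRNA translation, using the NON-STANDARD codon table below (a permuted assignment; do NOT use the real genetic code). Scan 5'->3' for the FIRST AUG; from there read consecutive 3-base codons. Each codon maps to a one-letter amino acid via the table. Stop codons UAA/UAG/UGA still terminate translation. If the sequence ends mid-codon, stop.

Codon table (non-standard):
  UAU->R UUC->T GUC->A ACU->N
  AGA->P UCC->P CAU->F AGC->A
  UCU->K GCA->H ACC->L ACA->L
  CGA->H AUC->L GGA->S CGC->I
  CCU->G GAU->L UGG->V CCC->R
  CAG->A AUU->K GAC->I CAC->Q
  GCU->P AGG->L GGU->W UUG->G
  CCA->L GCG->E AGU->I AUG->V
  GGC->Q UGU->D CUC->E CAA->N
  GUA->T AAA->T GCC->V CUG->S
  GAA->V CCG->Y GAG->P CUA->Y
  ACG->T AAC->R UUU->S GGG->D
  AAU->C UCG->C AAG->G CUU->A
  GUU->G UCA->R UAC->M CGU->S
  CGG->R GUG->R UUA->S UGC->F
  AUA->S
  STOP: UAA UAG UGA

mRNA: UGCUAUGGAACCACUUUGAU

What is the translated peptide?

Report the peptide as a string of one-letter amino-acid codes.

Answer: VVLA

Derivation:
start AUG at pos 4
pos 4: AUG -> V; peptide=V
pos 7: GAA -> V; peptide=VV
pos 10: CCA -> L; peptide=VVL
pos 13: CUU -> A; peptide=VVLA
pos 16: UGA -> STOP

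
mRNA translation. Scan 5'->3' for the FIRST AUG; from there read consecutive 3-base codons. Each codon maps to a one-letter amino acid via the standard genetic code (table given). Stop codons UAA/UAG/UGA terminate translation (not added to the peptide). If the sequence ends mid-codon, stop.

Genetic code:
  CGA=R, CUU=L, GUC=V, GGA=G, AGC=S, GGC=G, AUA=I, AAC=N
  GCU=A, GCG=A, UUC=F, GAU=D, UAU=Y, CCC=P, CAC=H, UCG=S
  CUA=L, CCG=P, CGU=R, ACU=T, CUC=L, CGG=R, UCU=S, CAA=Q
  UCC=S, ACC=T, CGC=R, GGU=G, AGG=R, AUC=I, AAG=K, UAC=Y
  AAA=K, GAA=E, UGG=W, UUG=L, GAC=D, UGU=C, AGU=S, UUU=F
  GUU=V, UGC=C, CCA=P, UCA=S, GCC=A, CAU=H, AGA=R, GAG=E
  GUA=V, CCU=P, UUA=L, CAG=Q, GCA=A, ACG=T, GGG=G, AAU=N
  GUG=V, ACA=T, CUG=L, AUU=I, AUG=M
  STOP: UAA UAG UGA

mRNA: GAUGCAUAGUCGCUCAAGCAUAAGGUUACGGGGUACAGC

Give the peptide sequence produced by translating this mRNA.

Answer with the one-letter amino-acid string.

Answer: MHSRSSIRLRGT

Derivation:
start AUG at pos 1
pos 1: AUG -> M; peptide=M
pos 4: CAU -> H; peptide=MH
pos 7: AGU -> S; peptide=MHS
pos 10: CGC -> R; peptide=MHSR
pos 13: UCA -> S; peptide=MHSRS
pos 16: AGC -> S; peptide=MHSRSS
pos 19: AUA -> I; peptide=MHSRSSI
pos 22: AGG -> R; peptide=MHSRSSIR
pos 25: UUA -> L; peptide=MHSRSSIRL
pos 28: CGG -> R; peptide=MHSRSSIRLR
pos 31: GGU -> G; peptide=MHSRSSIRLRG
pos 34: ACA -> T; peptide=MHSRSSIRLRGT
pos 37: only 2 nt remain (<3), stop (end of mRNA)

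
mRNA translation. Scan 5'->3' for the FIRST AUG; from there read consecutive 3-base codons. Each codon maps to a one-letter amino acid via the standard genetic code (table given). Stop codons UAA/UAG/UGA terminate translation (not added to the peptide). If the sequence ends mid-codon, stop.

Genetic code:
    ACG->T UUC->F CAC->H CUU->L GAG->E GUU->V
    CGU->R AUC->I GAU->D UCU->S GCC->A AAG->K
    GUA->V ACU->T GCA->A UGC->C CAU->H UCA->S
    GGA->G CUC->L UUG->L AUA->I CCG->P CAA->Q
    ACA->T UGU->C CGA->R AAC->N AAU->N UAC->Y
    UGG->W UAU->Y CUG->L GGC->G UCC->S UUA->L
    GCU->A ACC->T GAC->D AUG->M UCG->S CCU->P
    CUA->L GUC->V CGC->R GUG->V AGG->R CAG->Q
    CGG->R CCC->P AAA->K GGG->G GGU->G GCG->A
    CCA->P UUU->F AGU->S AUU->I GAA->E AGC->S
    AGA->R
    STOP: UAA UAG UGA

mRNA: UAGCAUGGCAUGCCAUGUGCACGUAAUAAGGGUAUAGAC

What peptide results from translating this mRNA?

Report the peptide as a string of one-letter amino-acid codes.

start AUG at pos 4
pos 4: AUG -> M; peptide=M
pos 7: GCA -> A; peptide=MA
pos 10: UGC -> C; peptide=MAC
pos 13: CAU -> H; peptide=MACH
pos 16: GUG -> V; peptide=MACHV
pos 19: CAC -> H; peptide=MACHVH
pos 22: GUA -> V; peptide=MACHVHV
pos 25: AUA -> I; peptide=MACHVHVI
pos 28: AGG -> R; peptide=MACHVHVIR
pos 31: GUA -> V; peptide=MACHVHVIRV
pos 34: UAG -> STOP

Answer: MACHVHVIRV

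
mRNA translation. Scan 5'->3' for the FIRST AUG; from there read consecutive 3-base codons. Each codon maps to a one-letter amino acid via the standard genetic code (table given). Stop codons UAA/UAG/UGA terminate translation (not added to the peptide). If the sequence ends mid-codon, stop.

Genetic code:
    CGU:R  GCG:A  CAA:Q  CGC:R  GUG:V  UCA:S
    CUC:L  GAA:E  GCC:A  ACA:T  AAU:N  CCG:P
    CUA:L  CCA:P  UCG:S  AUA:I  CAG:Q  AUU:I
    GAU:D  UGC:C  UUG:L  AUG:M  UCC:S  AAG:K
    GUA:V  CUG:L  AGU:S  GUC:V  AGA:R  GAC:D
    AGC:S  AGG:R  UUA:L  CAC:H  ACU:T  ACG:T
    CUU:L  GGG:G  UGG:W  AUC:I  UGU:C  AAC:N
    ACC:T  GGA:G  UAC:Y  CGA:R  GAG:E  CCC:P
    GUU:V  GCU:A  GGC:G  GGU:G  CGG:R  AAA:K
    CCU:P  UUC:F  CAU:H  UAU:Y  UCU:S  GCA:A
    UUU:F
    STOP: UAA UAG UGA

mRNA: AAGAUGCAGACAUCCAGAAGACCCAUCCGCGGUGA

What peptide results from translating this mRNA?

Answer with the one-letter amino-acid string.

Answer: MQTSRRPIRG

Derivation:
start AUG at pos 3
pos 3: AUG -> M; peptide=M
pos 6: CAG -> Q; peptide=MQ
pos 9: ACA -> T; peptide=MQT
pos 12: UCC -> S; peptide=MQTS
pos 15: AGA -> R; peptide=MQTSR
pos 18: AGA -> R; peptide=MQTSRR
pos 21: CCC -> P; peptide=MQTSRRP
pos 24: AUC -> I; peptide=MQTSRRPI
pos 27: CGC -> R; peptide=MQTSRRPIR
pos 30: GGU -> G; peptide=MQTSRRPIRG
pos 33: only 2 nt remain (<3), stop (end of mRNA)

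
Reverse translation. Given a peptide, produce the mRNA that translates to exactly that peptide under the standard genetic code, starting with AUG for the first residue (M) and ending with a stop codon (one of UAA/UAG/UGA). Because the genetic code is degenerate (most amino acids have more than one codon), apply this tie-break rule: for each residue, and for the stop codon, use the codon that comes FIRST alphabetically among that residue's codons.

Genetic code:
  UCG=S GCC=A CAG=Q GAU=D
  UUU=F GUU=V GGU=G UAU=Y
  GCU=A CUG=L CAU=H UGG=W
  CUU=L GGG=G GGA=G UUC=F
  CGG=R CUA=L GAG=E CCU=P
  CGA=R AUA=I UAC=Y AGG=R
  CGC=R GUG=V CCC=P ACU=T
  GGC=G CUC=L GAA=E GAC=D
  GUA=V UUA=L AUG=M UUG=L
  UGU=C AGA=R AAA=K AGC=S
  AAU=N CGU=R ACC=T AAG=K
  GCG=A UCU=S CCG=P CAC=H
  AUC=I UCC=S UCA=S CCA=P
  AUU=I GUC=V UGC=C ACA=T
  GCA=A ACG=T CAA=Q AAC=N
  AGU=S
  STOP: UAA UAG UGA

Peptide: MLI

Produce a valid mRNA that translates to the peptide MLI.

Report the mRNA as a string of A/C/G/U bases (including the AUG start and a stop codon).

Answer: mRNA: AUGCUAAUAUAA

Derivation:
residue 1: M -> AUG (start codon)
residue 2: L codons sorted = CUA,CUC,CUG,CUU,UUA,UUG -> pick first = CUA
residue 3: I codons sorted = AUA,AUC,AUU -> pick first = AUA
terminator: stop codons sorted = UAA,UAG,UGA -> pick first = UAA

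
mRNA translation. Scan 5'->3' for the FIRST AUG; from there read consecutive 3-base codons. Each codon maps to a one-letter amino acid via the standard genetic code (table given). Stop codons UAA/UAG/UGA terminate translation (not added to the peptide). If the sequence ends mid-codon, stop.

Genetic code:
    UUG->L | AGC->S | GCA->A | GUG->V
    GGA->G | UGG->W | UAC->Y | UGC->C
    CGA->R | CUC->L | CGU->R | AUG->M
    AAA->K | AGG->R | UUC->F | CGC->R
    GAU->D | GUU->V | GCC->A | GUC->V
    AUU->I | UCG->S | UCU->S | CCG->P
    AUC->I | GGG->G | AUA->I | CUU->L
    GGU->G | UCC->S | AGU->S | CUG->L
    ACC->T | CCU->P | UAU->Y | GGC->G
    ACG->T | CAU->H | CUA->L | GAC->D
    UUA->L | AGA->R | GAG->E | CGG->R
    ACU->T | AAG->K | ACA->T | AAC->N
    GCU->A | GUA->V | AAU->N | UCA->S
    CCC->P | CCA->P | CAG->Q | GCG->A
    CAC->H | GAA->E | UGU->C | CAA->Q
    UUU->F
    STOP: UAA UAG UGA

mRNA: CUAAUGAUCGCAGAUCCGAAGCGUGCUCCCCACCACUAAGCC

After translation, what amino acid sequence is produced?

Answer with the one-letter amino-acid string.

start AUG at pos 3
pos 3: AUG -> M; peptide=M
pos 6: AUC -> I; peptide=MI
pos 9: GCA -> A; peptide=MIA
pos 12: GAU -> D; peptide=MIAD
pos 15: CCG -> P; peptide=MIADP
pos 18: AAG -> K; peptide=MIADPK
pos 21: CGU -> R; peptide=MIADPKR
pos 24: GCU -> A; peptide=MIADPKRA
pos 27: CCC -> P; peptide=MIADPKRAP
pos 30: CAC -> H; peptide=MIADPKRAPH
pos 33: CAC -> H; peptide=MIADPKRAPHH
pos 36: UAA -> STOP

Answer: MIADPKRAPHH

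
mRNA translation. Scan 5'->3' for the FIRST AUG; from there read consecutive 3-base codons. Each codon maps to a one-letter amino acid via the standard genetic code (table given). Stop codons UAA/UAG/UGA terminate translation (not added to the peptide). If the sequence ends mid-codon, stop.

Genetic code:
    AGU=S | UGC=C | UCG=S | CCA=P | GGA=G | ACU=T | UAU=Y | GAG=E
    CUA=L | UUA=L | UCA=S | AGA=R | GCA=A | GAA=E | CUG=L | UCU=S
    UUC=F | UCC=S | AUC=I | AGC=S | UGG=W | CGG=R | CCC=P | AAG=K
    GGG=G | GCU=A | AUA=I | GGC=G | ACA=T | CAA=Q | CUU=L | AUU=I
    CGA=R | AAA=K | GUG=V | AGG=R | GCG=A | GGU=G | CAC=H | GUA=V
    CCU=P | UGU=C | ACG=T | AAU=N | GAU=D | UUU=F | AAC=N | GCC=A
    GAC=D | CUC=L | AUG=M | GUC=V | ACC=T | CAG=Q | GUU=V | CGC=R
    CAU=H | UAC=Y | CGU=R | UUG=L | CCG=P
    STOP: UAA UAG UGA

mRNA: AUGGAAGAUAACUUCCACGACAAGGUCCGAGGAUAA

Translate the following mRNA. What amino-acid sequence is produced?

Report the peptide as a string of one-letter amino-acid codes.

start AUG at pos 0
pos 0: AUG -> M; peptide=M
pos 3: GAA -> E; peptide=ME
pos 6: GAU -> D; peptide=MED
pos 9: AAC -> N; peptide=MEDN
pos 12: UUC -> F; peptide=MEDNF
pos 15: CAC -> H; peptide=MEDNFH
pos 18: GAC -> D; peptide=MEDNFHD
pos 21: AAG -> K; peptide=MEDNFHDK
pos 24: GUC -> V; peptide=MEDNFHDKV
pos 27: CGA -> R; peptide=MEDNFHDKVR
pos 30: GGA -> G; peptide=MEDNFHDKVRG
pos 33: UAA -> STOP

Answer: MEDNFHDKVRG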